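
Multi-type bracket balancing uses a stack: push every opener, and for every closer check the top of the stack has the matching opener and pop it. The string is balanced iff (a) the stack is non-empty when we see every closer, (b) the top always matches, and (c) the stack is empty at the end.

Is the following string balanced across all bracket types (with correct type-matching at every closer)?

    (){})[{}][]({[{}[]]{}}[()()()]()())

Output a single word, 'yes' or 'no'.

pos 0: push '('; stack = (
pos 1: ')' matches '('; pop; stack = (empty)
pos 2: push '{'; stack = {
pos 3: '}' matches '{'; pop; stack = (empty)
pos 4: saw closer ')' but stack is empty → INVALID
Verdict: unmatched closer ')' at position 4 → no

Answer: no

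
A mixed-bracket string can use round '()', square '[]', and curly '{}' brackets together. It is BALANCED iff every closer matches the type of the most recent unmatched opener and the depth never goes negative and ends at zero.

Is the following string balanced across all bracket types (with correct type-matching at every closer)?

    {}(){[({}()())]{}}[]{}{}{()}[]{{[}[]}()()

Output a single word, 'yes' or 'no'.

pos 0: push '{'; stack = {
pos 1: '}' matches '{'; pop; stack = (empty)
pos 2: push '('; stack = (
pos 3: ')' matches '('; pop; stack = (empty)
pos 4: push '{'; stack = {
pos 5: push '['; stack = {[
pos 6: push '('; stack = {[(
pos 7: push '{'; stack = {[({
pos 8: '}' matches '{'; pop; stack = {[(
pos 9: push '('; stack = {[((
pos 10: ')' matches '('; pop; stack = {[(
pos 11: push '('; stack = {[((
pos 12: ')' matches '('; pop; stack = {[(
pos 13: ')' matches '('; pop; stack = {[
pos 14: ']' matches '['; pop; stack = {
pos 15: push '{'; stack = {{
pos 16: '}' matches '{'; pop; stack = {
pos 17: '}' matches '{'; pop; stack = (empty)
pos 18: push '['; stack = [
pos 19: ']' matches '['; pop; stack = (empty)
pos 20: push '{'; stack = {
pos 21: '}' matches '{'; pop; stack = (empty)
pos 22: push '{'; stack = {
pos 23: '}' matches '{'; pop; stack = (empty)
pos 24: push '{'; stack = {
pos 25: push '('; stack = {(
pos 26: ')' matches '('; pop; stack = {
pos 27: '}' matches '{'; pop; stack = (empty)
pos 28: push '['; stack = [
pos 29: ']' matches '['; pop; stack = (empty)
pos 30: push '{'; stack = {
pos 31: push '{'; stack = {{
pos 32: push '['; stack = {{[
pos 33: saw closer '}' but top of stack is '[' (expected ']') → INVALID
Verdict: type mismatch at position 33: '}' closes '[' → no

Answer: no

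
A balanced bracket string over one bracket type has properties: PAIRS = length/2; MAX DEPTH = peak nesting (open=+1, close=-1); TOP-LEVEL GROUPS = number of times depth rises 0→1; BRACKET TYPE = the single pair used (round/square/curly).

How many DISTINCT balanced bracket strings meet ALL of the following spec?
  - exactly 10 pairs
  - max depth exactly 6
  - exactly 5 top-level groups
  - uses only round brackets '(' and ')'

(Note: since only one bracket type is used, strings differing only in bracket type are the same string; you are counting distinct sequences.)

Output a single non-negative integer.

Answer: 5

Derivation:
Spec: pairs=10 depth=6 groups=5
Count(depth <= 6) = 1001
Count(depth <= 5) = 996
Count(depth == 6) = 1001 - 996 = 5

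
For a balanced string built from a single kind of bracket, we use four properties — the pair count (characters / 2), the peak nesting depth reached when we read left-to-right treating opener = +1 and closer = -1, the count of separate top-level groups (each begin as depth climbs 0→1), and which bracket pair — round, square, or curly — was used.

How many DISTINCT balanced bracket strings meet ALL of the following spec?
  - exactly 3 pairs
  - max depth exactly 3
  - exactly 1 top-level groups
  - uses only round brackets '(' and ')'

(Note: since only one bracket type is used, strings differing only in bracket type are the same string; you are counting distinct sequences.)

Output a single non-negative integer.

Spec: pairs=3 depth=3 groups=1
Count(depth <= 3) = 2
Count(depth <= 2) = 1
Count(depth == 3) = 2 - 1 = 1

Answer: 1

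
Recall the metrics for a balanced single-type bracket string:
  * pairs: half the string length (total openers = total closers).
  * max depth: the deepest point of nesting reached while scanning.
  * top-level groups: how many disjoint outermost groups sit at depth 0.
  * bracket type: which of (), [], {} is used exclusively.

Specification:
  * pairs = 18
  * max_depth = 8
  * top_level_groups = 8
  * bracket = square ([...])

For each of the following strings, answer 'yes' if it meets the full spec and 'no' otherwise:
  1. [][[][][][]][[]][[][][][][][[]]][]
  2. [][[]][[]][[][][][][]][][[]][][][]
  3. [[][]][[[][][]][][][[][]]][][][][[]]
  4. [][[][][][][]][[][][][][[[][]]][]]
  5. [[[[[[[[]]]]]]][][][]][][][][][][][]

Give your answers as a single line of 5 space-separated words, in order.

Answer: no no no no yes

Derivation:
String 1 '[][[][][][]][[]][[][][][][][[]]][]': depth seq [1 0 1 2 1 2 1 2 1 2 1 0 1 2 1 0 1 2 1 2 1 2 1 2 1 2 1 2 3 2 1 0 1 0]
  -> pairs=17 depth=3 groups=5 -> no
String 2 '[][[]][[]][[][][][][]][][[]][][][]': depth seq [1 0 1 2 1 0 1 2 1 0 1 2 1 2 1 2 1 2 1 2 1 0 1 0 1 2 1 0 1 0 1 0 1 0]
  -> pairs=17 depth=2 groups=9 -> no
String 3 '[[][]][[[][][]][][][[][]]][][][][[]]': depth seq [1 2 1 2 1 0 1 2 3 2 3 2 3 2 1 2 1 2 1 2 3 2 3 2 1 0 1 0 1 0 1 0 1 2 1 0]
  -> pairs=18 depth=3 groups=6 -> no
String 4 '[][[][][][][]][[][][][][[[][]]][]]': depth seq [1 0 1 2 1 2 1 2 1 2 1 2 1 0 1 2 1 2 1 2 1 2 1 2 3 4 3 4 3 2 1 2 1 0]
  -> pairs=17 depth=4 groups=3 -> no
String 5 '[[[[[[[[]]]]]]][][][]][][][][][][][]': depth seq [1 2 3 4 5 6 7 8 7 6 5 4 3 2 1 2 1 2 1 2 1 0 1 0 1 0 1 0 1 0 1 0 1 0 1 0]
  -> pairs=18 depth=8 groups=8 -> yes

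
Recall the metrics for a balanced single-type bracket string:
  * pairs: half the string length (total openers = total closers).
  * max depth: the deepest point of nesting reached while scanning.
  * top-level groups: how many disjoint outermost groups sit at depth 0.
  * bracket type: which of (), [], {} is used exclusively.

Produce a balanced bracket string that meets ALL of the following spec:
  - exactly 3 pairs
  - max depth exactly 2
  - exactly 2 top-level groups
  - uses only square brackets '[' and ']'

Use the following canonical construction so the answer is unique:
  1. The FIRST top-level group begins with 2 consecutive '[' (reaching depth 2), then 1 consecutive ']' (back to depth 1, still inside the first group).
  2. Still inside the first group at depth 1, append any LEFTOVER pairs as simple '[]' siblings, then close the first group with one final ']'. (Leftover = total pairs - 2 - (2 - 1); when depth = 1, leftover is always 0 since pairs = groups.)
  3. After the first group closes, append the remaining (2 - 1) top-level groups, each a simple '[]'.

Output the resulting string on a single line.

Answer: [[]][]

Derivation:
Spec: pairs=3 depth=2 groups=2
Leftover pairs = 3 - 2 - (2-1) = 0
First group: deep chain of depth 2 + 0 sibling pairs
Remaining 1 groups: simple '[]' each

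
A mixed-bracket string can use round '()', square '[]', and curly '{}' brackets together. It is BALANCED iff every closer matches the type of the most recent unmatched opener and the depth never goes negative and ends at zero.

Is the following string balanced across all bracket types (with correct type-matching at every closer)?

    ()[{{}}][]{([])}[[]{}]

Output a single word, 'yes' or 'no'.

Answer: yes

Derivation:
pos 0: push '('; stack = (
pos 1: ')' matches '('; pop; stack = (empty)
pos 2: push '['; stack = [
pos 3: push '{'; stack = [{
pos 4: push '{'; stack = [{{
pos 5: '}' matches '{'; pop; stack = [{
pos 6: '}' matches '{'; pop; stack = [
pos 7: ']' matches '['; pop; stack = (empty)
pos 8: push '['; stack = [
pos 9: ']' matches '['; pop; stack = (empty)
pos 10: push '{'; stack = {
pos 11: push '('; stack = {(
pos 12: push '['; stack = {([
pos 13: ']' matches '['; pop; stack = {(
pos 14: ')' matches '('; pop; stack = {
pos 15: '}' matches '{'; pop; stack = (empty)
pos 16: push '['; stack = [
pos 17: push '['; stack = [[
pos 18: ']' matches '['; pop; stack = [
pos 19: push '{'; stack = [{
pos 20: '}' matches '{'; pop; stack = [
pos 21: ']' matches '['; pop; stack = (empty)
end: stack empty → VALID
Verdict: properly nested → yes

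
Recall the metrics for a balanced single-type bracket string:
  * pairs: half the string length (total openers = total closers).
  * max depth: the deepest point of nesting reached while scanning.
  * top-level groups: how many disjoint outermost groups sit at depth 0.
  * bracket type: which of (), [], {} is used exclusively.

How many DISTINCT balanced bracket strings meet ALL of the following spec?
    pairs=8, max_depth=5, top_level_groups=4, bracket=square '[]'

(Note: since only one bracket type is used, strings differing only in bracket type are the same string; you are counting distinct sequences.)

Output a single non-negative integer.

Spec: pairs=8 depth=5 groups=4
Count(depth <= 5) = 165
Count(depth <= 4) = 161
Count(depth == 5) = 165 - 161 = 4

Answer: 4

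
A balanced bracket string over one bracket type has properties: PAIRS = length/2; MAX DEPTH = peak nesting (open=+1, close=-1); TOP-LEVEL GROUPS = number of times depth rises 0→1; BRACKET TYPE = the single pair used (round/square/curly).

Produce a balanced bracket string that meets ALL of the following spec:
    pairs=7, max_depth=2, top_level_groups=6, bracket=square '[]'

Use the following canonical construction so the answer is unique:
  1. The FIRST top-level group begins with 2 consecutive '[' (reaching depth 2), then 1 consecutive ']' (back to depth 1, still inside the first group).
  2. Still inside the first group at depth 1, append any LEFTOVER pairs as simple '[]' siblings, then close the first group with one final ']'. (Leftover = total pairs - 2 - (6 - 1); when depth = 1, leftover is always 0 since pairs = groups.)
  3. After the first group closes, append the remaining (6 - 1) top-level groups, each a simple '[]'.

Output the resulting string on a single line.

Answer: [[]][][][][][]

Derivation:
Spec: pairs=7 depth=2 groups=6
Leftover pairs = 7 - 2 - (6-1) = 0
First group: deep chain of depth 2 + 0 sibling pairs
Remaining 5 groups: simple '[]' each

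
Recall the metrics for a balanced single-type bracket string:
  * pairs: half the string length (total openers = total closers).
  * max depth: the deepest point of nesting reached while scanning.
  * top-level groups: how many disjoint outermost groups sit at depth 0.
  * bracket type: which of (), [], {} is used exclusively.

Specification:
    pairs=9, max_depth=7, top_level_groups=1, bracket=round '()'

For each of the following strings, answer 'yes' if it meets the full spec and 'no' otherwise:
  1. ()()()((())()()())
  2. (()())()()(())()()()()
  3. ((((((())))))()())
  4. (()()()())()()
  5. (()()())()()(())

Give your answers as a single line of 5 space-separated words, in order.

Answer: no no yes no no

Derivation:
String 1 '()()()((())()()())': depth seq [1 0 1 0 1 0 1 2 3 2 1 2 1 2 1 2 1 0]
  -> pairs=9 depth=3 groups=4 -> no
String 2 '(()())()()(())()()()()': depth seq [1 2 1 2 1 0 1 0 1 0 1 2 1 0 1 0 1 0 1 0 1 0]
  -> pairs=11 depth=2 groups=8 -> no
String 3 '((((((())))))()())': depth seq [1 2 3 4 5 6 7 6 5 4 3 2 1 2 1 2 1 0]
  -> pairs=9 depth=7 groups=1 -> yes
String 4 '(()()()())()()': depth seq [1 2 1 2 1 2 1 2 1 0 1 0 1 0]
  -> pairs=7 depth=2 groups=3 -> no
String 5 '(()()())()()(())': depth seq [1 2 1 2 1 2 1 0 1 0 1 0 1 2 1 0]
  -> pairs=8 depth=2 groups=4 -> no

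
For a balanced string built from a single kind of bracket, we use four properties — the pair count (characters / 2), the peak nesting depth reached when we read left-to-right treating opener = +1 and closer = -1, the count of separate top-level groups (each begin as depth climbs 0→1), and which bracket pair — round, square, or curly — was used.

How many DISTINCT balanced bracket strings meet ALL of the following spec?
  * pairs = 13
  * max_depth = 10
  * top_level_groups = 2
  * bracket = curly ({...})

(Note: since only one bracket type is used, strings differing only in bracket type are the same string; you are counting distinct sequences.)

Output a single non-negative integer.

Spec: pairs=13 depth=10 groups=2
Count(depth <= 10) = 207970
Count(depth <= 9) = 207596
Count(depth == 10) = 207970 - 207596 = 374

Answer: 374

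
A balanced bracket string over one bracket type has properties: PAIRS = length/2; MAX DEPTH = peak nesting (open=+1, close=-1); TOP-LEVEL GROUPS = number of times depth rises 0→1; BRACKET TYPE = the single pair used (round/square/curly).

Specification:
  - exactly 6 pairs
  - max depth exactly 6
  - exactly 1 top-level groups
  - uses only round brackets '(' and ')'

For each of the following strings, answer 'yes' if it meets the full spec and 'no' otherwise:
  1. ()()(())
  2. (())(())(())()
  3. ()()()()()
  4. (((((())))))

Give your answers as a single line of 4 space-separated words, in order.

Answer: no no no yes

Derivation:
String 1 '()()(())': depth seq [1 0 1 0 1 2 1 0]
  -> pairs=4 depth=2 groups=3 -> no
String 2 '(())(())(())()': depth seq [1 2 1 0 1 2 1 0 1 2 1 0 1 0]
  -> pairs=7 depth=2 groups=4 -> no
String 3 '()()()()()': depth seq [1 0 1 0 1 0 1 0 1 0]
  -> pairs=5 depth=1 groups=5 -> no
String 4 '(((((())))))': depth seq [1 2 3 4 5 6 5 4 3 2 1 0]
  -> pairs=6 depth=6 groups=1 -> yes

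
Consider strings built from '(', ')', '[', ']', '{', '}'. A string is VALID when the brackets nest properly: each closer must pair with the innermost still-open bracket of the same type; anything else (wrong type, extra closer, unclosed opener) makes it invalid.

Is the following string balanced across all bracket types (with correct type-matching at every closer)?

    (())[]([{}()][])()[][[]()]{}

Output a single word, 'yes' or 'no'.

Answer: yes

Derivation:
pos 0: push '('; stack = (
pos 1: push '('; stack = ((
pos 2: ')' matches '('; pop; stack = (
pos 3: ')' matches '('; pop; stack = (empty)
pos 4: push '['; stack = [
pos 5: ']' matches '['; pop; stack = (empty)
pos 6: push '('; stack = (
pos 7: push '['; stack = ([
pos 8: push '{'; stack = ([{
pos 9: '}' matches '{'; pop; stack = ([
pos 10: push '('; stack = ([(
pos 11: ')' matches '('; pop; stack = ([
pos 12: ']' matches '['; pop; stack = (
pos 13: push '['; stack = ([
pos 14: ']' matches '['; pop; stack = (
pos 15: ')' matches '('; pop; stack = (empty)
pos 16: push '('; stack = (
pos 17: ')' matches '('; pop; stack = (empty)
pos 18: push '['; stack = [
pos 19: ']' matches '['; pop; stack = (empty)
pos 20: push '['; stack = [
pos 21: push '['; stack = [[
pos 22: ']' matches '['; pop; stack = [
pos 23: push '('; stack = [(
pos 24: ')' matches '('; pop; stack = [
pos 25: ']' matches '['; pop; stack = (empty)
pos 26: push '{'; stack = {
pos 27: '}' matches '{'; pop; stack = (empty)
end: stack empty → VALID
Verdict: properly nested → yes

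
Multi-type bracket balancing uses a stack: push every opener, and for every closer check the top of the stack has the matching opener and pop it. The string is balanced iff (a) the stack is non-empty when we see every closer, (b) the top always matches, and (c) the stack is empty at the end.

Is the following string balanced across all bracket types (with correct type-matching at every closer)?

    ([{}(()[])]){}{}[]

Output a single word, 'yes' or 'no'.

pos 0: push '('; stack = (
pos 1: push '['; stack = ([
pos 2: push '{'; stack = ([{
pos 3: '}' matches '{'; pop; stack = ([
pos 4: push '('; stack = ([(
pos 5: push '('; stack = ([((
pos 6: ')' matches '('; pop; stack = ([(
pos 7: push '['; stack = ([([
pos 8: ']' matches '['; pop; stack = ([(
pos 9: ')' matches '('; pop; stack = ([
pos 10: ']' matches '['; pop; stack = (
pos 11: ')' matches '('; pop; stack = (empty)
pos 12: push '{'; stack = {
pos 13: '}' matches '{'; pop; stack = (empty)
pos 14: push '{'; stack = {
pos 15: '}' matches '{'; pop; stack = (empty)
pos 16: push '['; stack = [
pos 17: ']' matches '['; pop; stack = (empty)
end: stack empty → VALID
Verdict: properly nested → yes

Answer: yes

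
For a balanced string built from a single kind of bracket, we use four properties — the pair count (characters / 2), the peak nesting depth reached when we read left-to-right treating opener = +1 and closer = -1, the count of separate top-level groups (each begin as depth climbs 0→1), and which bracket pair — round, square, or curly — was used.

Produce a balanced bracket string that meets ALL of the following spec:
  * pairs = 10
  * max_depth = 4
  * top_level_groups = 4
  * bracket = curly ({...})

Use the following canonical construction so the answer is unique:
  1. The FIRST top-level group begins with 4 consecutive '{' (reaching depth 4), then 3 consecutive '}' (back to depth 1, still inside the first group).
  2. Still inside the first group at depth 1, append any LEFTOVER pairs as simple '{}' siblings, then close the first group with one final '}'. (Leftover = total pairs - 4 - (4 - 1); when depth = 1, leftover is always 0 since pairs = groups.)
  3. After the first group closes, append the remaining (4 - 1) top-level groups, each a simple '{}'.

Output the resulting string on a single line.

Spec: pairs=10 depth=4 groups=4
Leftover pairs = 10 - 4 - (4-1) = 3
First group: deep chain of depth 4 + 3 sibling pairs
Remaining 3 groups: simple '{}' each

Answer: {{{{}}}{}{}{}}{}{}{}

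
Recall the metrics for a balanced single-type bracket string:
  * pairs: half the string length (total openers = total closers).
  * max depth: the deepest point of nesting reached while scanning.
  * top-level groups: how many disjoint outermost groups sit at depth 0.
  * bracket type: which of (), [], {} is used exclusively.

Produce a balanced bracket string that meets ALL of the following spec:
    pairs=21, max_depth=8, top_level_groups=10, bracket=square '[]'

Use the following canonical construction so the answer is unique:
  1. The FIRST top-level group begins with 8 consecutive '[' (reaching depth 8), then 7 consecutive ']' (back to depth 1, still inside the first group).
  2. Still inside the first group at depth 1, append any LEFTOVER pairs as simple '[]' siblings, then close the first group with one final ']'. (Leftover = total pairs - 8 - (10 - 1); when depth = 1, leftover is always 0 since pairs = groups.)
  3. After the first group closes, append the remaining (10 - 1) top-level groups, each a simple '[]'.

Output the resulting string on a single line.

Spec: pairs=21 depth=8 groups=10
Leftover pairs = 21 - 8 - (10-1) = 4
First group: deep chain of depth 8 + 4 sibling pairs
Remaining 9 groups: simple '[]' each

Answer: [[[[[[[[]]]]]]][][][][]][][][][][][][][][]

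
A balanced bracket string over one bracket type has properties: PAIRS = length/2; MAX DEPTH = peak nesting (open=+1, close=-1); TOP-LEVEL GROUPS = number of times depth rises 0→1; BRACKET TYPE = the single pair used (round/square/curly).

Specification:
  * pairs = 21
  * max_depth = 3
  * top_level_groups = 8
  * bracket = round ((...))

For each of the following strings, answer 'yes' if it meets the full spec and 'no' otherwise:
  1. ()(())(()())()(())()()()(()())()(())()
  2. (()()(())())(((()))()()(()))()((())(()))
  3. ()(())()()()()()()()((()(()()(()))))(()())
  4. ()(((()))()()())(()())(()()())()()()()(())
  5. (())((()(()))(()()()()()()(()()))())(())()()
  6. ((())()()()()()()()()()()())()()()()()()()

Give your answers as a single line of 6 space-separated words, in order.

Answer: no no no no no yes

Derivation:
String 1 '()(())(()())()(())()()()(()())()(())()': depth seq [1 0 1 2 1 0 1 2 1 2 1 0 1 0 1 2 1 0 1 0 1 0 1 0 1 2 1 2 1 0 1 0 1 2 1 0 1 0]
  -> pairs=19 depth=2 groups=12 -> no
String 2 '(()()(())())(((()))()()(()))()((())(()))': depth seq [1 2 1 2 1 2 3 2 1 2 1 0 1 2 3 4 3 2 1 2 1 2 1 2 3 2 1 0 1 0 1 2 3 2 1 2 3 2 1 0]
  -> pairs=20 depth=4 groups=4 -> no
String 3 '()(())()()()()()()()((()(()()(()))))(()())': depth seq [1 0 1 2 1 0 1 0 1 0 1 0 1 0 1 0 1 0 1 0 1 2 3 2 3 4 3 4 3 4 5 4 3 2 1 0 1 2 1 2 1 0]
  -> pairs=21 depth=5 groups=11 -> no
String 4 '()(((()))()()())(()())(()()())()()()()(())': depth seq [1 0 1 2 3 4 3 2 1 2 1 2 1 2 1 0 1 2 1 2 1 0 1 2 1 2 1 2 1 0 1 0 1 0 1 0 1 0 1 2 1 0]
  -> pairs=21 depth=4 groups=9 -> no
String 5 '(())((()(()))(()()()()()()(()()))())(())()()': depth seq [1 2 1 0 1 2 3 2 3 4 3 2 1 2 3 2 3 2 3 2 3 2 3 2 3 2 3 4 3 4 3 2 1 2 1 0 1 2 1 0 1 0 1 0]
  -> pairs=22 depth=4 groups=5 -> no
String 6 '((())()()()()()()()()()()())()()()()()()()': depth seq [1 2 3 2 1 2 1 2 1 2 1 2 1 2 1 2 1 2 1 2 1 2 1 2 1 2 1 0 1 0 1 0 1 0 1 0 1 0 1 0 1 0]
  -> pairs=21 depth=3 groups=8 -> yes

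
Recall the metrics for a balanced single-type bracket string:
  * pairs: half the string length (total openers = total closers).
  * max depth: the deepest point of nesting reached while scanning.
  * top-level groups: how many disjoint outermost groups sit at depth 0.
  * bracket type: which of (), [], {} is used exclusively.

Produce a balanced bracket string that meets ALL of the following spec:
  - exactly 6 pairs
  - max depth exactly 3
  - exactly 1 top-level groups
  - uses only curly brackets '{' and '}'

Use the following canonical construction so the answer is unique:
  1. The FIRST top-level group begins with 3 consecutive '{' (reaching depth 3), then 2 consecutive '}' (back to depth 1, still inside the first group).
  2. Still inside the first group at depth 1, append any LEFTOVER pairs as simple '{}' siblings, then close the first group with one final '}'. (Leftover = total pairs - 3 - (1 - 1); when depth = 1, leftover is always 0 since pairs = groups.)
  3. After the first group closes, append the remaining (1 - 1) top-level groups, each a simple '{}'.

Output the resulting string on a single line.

Spec: pairs=6 depth=3 groups=1
Leftover pairs = 6 - 3 - (1-1) = 3
First group: deep chain of depth 3 + 3 sibling pairs
Remaining 0 groups: simple '{}' each

Answer: {{{}}{}{}{}}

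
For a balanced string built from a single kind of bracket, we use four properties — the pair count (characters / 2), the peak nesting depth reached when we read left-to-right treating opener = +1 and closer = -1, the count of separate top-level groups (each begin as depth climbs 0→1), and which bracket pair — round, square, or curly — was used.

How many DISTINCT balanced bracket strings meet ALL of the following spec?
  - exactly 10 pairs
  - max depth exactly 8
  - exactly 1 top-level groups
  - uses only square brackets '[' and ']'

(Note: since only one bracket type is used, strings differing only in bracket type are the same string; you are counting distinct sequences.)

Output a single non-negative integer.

Spec: pairs=10 depth=8 groups=1
Count(depth <= 8) = 4846
Count(depth <= 7) = 4744
Count(depth == 8) = 4846 - 4744 = 102

Answer: 102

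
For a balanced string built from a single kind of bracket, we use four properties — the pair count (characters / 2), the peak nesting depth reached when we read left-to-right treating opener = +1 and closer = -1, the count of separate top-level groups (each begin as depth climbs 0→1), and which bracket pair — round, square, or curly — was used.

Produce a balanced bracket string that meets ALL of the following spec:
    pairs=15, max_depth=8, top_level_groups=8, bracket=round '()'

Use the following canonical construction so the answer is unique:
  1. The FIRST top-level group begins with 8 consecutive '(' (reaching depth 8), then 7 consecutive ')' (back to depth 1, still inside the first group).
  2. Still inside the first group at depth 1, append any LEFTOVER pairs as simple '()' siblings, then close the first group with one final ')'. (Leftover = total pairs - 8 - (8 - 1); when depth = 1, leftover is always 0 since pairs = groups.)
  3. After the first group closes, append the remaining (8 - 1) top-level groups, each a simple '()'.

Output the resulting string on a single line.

Spec: pairs=15 depth=8 groups=8
Leftover pairs = 15 - 8 - (8-1) = 0
First group: deep chain of depth 8 + 0 sibling pairs
Remaining 7 groups: simple '()' each

Answer: (((((((())))))))()()()()()()()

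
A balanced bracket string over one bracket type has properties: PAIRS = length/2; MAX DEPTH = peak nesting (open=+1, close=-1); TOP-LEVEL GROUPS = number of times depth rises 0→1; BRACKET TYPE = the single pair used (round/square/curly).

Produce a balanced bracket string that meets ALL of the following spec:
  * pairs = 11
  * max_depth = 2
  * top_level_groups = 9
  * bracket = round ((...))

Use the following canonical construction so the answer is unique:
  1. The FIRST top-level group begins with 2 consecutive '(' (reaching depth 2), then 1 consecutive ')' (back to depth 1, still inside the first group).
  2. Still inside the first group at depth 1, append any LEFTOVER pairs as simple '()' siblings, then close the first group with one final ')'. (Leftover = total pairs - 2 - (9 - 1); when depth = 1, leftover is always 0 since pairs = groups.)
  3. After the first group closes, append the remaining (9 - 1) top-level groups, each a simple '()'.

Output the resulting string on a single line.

Spec: pairs=11 depth=2 groups=9
Leftover pairs = 11 - 2 - (9-1) = 1
First group: deep chain of depth 2 + 1 sibling pairs
Remaining 8 groups: simple '()' each

Answer: (()())()()()()()()()()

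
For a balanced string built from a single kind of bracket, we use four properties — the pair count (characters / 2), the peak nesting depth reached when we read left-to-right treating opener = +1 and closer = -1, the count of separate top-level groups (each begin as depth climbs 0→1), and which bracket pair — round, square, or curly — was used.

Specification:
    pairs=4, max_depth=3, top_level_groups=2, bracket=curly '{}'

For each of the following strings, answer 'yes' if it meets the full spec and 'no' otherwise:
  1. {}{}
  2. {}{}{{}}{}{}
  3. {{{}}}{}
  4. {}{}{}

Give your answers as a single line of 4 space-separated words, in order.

String 1 '{}{}': depth seq [1 0 1 0]
  -> pairs=2 depth=1 groups=2 -> no
String 2 '{}{}{{}}{}{}': depth seq [1 0 1 0 1 2 1 0 1 0 1 0]
  -> pairs=6 depth=2 groups=5 -> no
String 3 '{{{}}}{}': depth seq [1 2 3 2 1 0 1 0]
  -> pairs=4 depth=3 groups=2 -> yes
String 4 '{}{}{}': depth seq [1 0 1 0 1 0]
  -> pairs=3 depth=1 groups=3 -> no

Answer: no no yes no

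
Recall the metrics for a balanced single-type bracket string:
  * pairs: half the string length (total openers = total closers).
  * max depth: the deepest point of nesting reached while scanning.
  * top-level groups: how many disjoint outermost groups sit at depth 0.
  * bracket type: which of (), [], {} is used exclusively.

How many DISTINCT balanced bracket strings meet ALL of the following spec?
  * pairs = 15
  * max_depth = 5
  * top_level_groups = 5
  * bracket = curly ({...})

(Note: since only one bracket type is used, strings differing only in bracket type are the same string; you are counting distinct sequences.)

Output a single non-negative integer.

Answer: 182740

Derivation:
Spec: pairs=15 depth=5 groups=5
Count(depth <= 5) = 537382
Count(depth <= 4) = 354642
Count(depth == 5) = 537382 - 354642 = 182740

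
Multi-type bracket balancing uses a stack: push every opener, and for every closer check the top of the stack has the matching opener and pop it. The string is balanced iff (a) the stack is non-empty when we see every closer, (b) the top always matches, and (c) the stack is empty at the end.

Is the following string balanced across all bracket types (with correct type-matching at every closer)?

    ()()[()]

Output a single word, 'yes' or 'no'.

pos 0: push '('; stack = (
pos 1: ')' matches '('; pop; stack = (empty)
pos 2: push '('; stack = (
pos 3: ')' matches '('; pop; stack = (empty)
pos 4: push '['; stack = [
pos 5: push '('; stack = [(
pos 6: ')' matches '('; pop; stack = [
pos 7: ']' matches '['; pop; stack = (empty)
end: stack empty → VALID
Verdict: properly nested → yes

Answer: yes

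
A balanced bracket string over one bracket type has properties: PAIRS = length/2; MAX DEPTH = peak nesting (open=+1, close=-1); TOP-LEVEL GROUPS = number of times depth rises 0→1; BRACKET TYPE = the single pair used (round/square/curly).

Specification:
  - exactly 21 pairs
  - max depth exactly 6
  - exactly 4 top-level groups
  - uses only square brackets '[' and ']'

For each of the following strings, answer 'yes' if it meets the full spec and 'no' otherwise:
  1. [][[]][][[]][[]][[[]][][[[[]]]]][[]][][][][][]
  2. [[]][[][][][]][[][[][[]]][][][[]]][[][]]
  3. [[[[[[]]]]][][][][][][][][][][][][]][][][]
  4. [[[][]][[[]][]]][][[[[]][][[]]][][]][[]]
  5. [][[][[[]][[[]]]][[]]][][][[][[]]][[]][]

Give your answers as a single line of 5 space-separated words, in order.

Answer: no no yes no no

Derivation:
String 1 '[][[]][][[]][[]][[[]][][[[[]]]]][[]][][][][][]': depth seq [1 0 1 2 1 0 1 0 1 2 1 0 1 2 1 0 1 2 3 2 1 2 1 2 3 4 5 4 3 2 1 0 1 2 1 0 1 0 1 0 1 0 1 0 1 0]
  -> pairs=23 depth=5 groups=12 -> no
String 2 '[[]][[][][][]][[][[][[]]][][][[]]][[][]]': depth seq [1 2 1 0 1 2 1 2 1 2 1 2 1 0 1 2 1 2 3 2 3 4 3 2 1 2 1 2 1 2 3 2 1 0 1 2 1 2 1 0]
  -> pairs=20 depth=4 groups=4 -> no
String 3 '[[[[[[]]]]][][][][][][][][][][][][]][][][]': depth seq [1 2 3 4 5 6 5 4 3 2 1 2 1 2 1 2 1 2 1 2 1 2 1 2 1 2 1 2 1 2 1 2 1 2 1 0 1 0 1 0 1 0]
  -> pairs=21 depth=6 groups=4 -> yes
String 4 '[[[][]][[[]][]]][][[[[]][][[]]][][]][[]]': depth seq [1 2 3 2 3 2 1 2 3 4 3 2 3 2 1 0 1 0 1 2 3 4 3 2 3 2 3 4 3 2 1 2 1 2 1 0 1 2 1 0]
  -> pairs=20 depth=4 groups=4 -> no
String 5 '[][[][[[]][[[]]]][[]]][][][[][[]]][[]][]': depth seq [1 0 1 2 1 2 3 4 3 2 3 4 5 4 3 2 1 2 3 2 1 0 1 0 1 0 1 2 1 2 3 2 1 0 1 2 1 0 1 0]
  -> pairs=20 depth=5 groups=7 -> no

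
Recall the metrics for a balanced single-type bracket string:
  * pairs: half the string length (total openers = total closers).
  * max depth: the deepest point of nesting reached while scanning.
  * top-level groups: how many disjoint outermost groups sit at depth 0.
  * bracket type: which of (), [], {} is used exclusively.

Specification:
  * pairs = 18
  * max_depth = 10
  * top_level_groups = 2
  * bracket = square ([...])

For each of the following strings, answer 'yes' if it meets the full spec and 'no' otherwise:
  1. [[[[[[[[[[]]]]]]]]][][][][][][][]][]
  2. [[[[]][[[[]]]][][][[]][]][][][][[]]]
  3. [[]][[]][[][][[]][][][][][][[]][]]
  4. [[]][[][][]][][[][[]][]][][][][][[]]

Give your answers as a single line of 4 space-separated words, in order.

Answer: yes no no no

Derivation:
String 1 '[[[[[[[[[[]]]]]]]]][][][][][][][]][]': depth seq [1 2 3 4 5 6 7 8 9 10 9 8 7 6 5 4 3 2 1 2 1 2 1 2 1 2 1 2 1 2 1 2 1 0 1 0]
  -> pairs=18 depth=10 groups=2 -> yes
String 2 '[[[[]][[[[]]]][][][[]][]][][][][[]]]': depth seq [1 2 3 4 3 2 3 4 5 6 5 4 3 2 3 2 3 2 3 4 3 2 3 2 1 2 1 2 1 2 1 2 3 2 1 0]
  -> pairs=18 depth=6 groups=1 -> no
String 3 '[[]][[]][[][][[]][][][][][][[]][]]': depth seq [1 2 1 0 1 2 1 0 1 2 1 2 1 2 3 2 1 2 1 2 1 2 1 2 1 2 1 2 3 2 1 2 1 0]
  -> pairs=17 depth=3 groups=3 -> no
String 4 '[[]][[][][]][][[][[]][]][][][][][[]]': depth seq [1 2 1 0 1 2 1 2 1 2 1 0 1 0 1 2 1 2 3 2 1 2 1 0 1 0 1 0 1 0 1 0 1 2 1 0]
  -> pairs=18 depth=3 groups=9 -> no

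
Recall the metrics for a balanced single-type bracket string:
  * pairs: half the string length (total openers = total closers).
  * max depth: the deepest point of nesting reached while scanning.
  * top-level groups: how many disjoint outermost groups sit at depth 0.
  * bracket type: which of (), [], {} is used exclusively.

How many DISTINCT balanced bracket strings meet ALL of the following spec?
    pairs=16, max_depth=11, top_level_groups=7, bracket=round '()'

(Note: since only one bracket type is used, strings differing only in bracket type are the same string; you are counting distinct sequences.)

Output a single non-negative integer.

Spec: pairs=16 depth=11 groups=7
Count(depth <= 11) = 572033
Count(depth <= 10) = 572033
Count(depth == 11) = 572033 - 572033 = 0

Answer: 0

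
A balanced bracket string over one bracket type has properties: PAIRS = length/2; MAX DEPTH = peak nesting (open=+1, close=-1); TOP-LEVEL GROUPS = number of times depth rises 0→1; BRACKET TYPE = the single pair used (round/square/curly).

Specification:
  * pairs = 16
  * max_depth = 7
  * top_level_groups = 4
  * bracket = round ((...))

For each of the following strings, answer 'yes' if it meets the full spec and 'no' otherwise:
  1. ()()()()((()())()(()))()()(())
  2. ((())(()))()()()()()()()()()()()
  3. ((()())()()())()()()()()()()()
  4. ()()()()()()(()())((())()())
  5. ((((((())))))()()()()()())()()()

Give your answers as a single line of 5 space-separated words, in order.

Answer: no no no no yes

Derivation:
String 1 '()()()()((()())()(()))()()(())': depth seq [1 0 1 0 1 0 1 0 1 2 3 2 3 2 1 2 1 2 3 2 1 0 1 0 1 0 1 2 1 0]
  -> pairs=15 depth=3 groups=8 -> no
String 2 '((())(()))()()()()()()()()()()()': depth seq [1 2 3 2 1 2 3 2 1 0 1 0 1 0 1 0 1 0 1 0 1 0 1 0 1 0 1 0 1 0 1 0]
  -> pairs=16 depth=3 groups=12 -> no
String 3 '((()())()()())()()()()()()()()': depth seq [1 2 3 2 3 2 1 2 1 2 1 2 1 0 1 0 1 0 1 0 1 0 1 0 1 0 1 0 1 0]
  -> pairs=15 depth=3 groups=9 -> no
String 4 '()()()()()()(()())((())()())': depth seq [1 0 1 0 1 0 1 0 1 0 1 0 1 2 1 2 1 0 1 2 3 2 1 2 1 2 1 0]
  -> pairs=14 depth=3 groups=8 -> no
String 5 '((((((())))))()()()()()())()()()': depth seq [1 2 3 4 5 6 7 6 5 4 3 2 1 2 1 2 1 2 1 2 1 2 1 2 1 0 1 0 1 0 1 0]
  -> pairs=16 depth=7 groups=4 -> yes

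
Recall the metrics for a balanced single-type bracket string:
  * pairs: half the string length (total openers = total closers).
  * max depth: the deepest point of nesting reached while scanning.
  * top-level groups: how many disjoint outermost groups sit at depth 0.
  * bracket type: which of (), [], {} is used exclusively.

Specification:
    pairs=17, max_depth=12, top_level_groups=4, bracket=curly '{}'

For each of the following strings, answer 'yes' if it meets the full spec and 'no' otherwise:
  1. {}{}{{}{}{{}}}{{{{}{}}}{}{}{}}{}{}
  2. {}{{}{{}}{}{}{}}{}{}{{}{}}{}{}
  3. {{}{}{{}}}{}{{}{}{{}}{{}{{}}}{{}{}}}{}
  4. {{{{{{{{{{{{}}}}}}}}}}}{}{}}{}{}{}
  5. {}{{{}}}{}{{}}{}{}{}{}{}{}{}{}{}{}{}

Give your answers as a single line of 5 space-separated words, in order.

Answer: no no no yes no

Derivation:
String 1 '{}{}{{}{}{{}}}{{{{}{}}}{}{}{}}{}{}': depth seq [1 0 1 0 1 2 1 2 1 2 3 2 1 0 1 2 3 4 3 4 3 2 1 2 1 2 1 2 1 0 1 0 1 0]
  -> pairs=17 depth=4 groups=6 -> no
String 2 '{}{{}{{}}{}{}{}}{}{}{{}{}}{}{}': depth seq [1 0 1 2 1 2 3 2 1 2 1 2 1 2 1 0 1 0 1 0 1 2 1 2 1 0 1 0 1 0]
  -> pairs=15 depth=3 groups=7 -> no
String 3 '{{}{}{{}}}{}{{}{}{{}}{{}{{}}}{{}{}}}{}': depth seq [1 2 1 2 1 2 3 2 1 0 1 0 1 2 1 2 1 2 3 2 1 2 3 2 3 4 3 2 1 2 3 2 3 2 1 0 1 0]
  -> pairs=19 depth=4 groups=4 -> no
String 4 '{{{{{{{{{{{{}}}}}}}}}}}{}{}}{}{}{}': depth seq [1 2 3 4 5 6 7 8 9 10 11 12 11 10 9 8 7 6 5 4 3 2 1 2 1 2 1 0 1 0 1 0 1 0]
  -> pairs=17 depth=12 groups=4 -> yes
String 5 '{}{{{}}}{}{{}}{}{}{}{}{}{}{}{}{}{}{}': depth seq [1 0 1 2 3 2 1 0 1 0 1 2 1 0 1 0 1 0 1 0 1 0 1 0 1 0 1 0 1 0 1 0 1 0 1 0]
  -> pairs=18 depth=3 groups=15 -> no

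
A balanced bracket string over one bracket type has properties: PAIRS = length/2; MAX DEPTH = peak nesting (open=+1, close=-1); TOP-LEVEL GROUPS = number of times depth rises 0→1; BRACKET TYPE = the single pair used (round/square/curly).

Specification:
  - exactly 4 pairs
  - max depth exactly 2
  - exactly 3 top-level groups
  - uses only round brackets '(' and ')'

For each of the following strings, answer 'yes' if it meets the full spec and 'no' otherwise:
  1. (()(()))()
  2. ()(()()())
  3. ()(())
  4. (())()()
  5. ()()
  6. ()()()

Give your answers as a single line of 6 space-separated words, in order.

String 1 '(()(()))()': depth seq [1 2 1 2 3 2 1 0 1 0]
  -> pairs=5 depth=3 groups=2 -> no
String 2 '()(()()())': depth seq [1 0 1 2 1 2 1 2 1 0]
  -> pairs=5 depth=2 groups=2 -> no
String 3 '()(())': depth seq [1 0 1 2 1 0]
  -> pairs=3 depth=2 groups=2 -> no
String 4 '(())()()': depth seq [1 2 1 0 1 0 1 0]
  -> pairs=4 depth=2 groups=3 -> yes
String 5 '()()': depth seq [1 0 1 0]
  -> pairs=2 depth=1 groups=2 -> no
String 6 '()()()': depth seq [1 0 1 0 1 0]
  -> pairs=3 depth=1 groups=3 -> no

Answer: no no no yes no no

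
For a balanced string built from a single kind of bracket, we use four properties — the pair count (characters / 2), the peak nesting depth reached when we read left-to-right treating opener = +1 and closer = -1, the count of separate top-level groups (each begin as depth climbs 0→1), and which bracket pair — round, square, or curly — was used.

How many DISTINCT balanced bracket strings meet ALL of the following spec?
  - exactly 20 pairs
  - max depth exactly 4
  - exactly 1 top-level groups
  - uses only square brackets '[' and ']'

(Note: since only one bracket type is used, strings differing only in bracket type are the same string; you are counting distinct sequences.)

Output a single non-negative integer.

Spec: pairs=20 depth=4 groups=1
Count(depth <= 4) = 24157817
Count(depth <= 3) = 262144
Count(depth == 4) = 24157817 - 262144 = 23895673

Answer: 23895673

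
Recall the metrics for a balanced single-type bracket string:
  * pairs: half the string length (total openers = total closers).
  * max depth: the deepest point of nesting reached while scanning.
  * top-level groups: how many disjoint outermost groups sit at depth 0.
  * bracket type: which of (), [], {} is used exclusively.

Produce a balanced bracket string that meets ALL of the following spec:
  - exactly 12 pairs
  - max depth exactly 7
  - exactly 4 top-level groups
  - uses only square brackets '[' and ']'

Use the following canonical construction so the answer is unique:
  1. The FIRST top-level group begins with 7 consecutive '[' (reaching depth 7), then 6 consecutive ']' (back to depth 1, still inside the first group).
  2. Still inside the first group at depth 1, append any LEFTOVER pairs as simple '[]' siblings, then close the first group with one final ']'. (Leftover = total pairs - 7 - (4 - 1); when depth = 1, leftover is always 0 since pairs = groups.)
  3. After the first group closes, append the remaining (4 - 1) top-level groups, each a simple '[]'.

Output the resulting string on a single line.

Answer: [[[[[[[]]]]]][][]][][][]

Derivation:
Spec: pairs=12 depth=7 groups=4
Leftover pairs = 12 - 7 - (4-1) = 2
First group: deep chain of depth 7 + 2 sibling pairs
Remaining 3 groups: simple '[]' each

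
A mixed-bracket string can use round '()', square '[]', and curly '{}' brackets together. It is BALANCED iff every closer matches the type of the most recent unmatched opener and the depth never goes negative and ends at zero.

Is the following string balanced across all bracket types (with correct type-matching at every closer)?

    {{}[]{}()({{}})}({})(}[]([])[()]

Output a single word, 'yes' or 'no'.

pos 0: push '{'; stack = {
pos 1: push '{'; stack = {{
pos 2: '}' matches '{'; pop; stack = {
pos 3: push '['; stack = {[
pos 4: ']' matches '['; pop; stack = {
pos 5: push '{'; stack = {{
pos 6: '}' matches '{'; pop; stack = {
pos 7: push '('; stack = {(
pos 8: ')' matches '('; pop; stack = {
pos 9: push '('; stack = {(
pos 10: push '{'; stack = {({
pos 11: push '{'; stack = {({{
pos 12: '}' matches '{'; pop; stack = {({
pos 13: '}' matches '{'; pop; stack = {(
pos 14: ')' matches '('; pop; stack = {
pos 15: '}' matches '{'; pop; stack = (empty)
pos 16: push '('; stack = (
pos 17: push '{'; stack = ({
pos 18: '}' matches '{'; pop; stack = (
pos 19: ')' matches '('; pop; stack = (empty)
pos 20: push '('; stack = (
pos 21: saw closer '}' but top of stack is '(' (expected ')') → INVALID
Verdict: type mismatch at position 21: '}' closes '(' → no

Answer: no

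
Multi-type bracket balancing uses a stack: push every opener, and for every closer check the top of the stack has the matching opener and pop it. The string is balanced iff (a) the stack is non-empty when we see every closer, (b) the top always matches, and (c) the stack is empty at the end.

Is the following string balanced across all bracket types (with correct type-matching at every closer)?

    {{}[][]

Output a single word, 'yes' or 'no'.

Answer: no

Derivation:
pos 0: push '{'; stack = {
pos 1: push '{'; stack = {{
pos 2: '}' matches '{'; pop; stack = {
pos 3: push '['; stack = {[
pos 4: ']' matches '['; pop; stack = {
pos 5: push '['; stack = {[
pos 6: ']' matches '['; pop; stack = {
end: stack still non-empty ({) → INVALID
Verdict: unclosed openers at end: { → no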